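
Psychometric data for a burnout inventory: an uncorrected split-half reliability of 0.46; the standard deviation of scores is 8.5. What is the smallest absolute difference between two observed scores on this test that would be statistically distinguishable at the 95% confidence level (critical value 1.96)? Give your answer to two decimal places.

14.33

Spearman-Brown: r = 2(0.46) / (1 + 0.46) = 0.920 / 1.460 ≈ 0.630
SEM = 8.500 × √(1 − 0.630) = 8.500 × √0.370 ≈ 8.500 × 0.608 ≈ 5.169
SE_diff = √2 × SEM ≈ 7.311
Smallest detectable difference = 1.96×7.311 ≈ 14.329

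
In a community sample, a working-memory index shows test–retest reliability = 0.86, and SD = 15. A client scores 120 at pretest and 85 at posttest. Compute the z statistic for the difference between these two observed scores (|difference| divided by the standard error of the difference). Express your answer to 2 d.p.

4.41

The standard error of measurement is 15.000×√(1 − 0.860) ≈ 15.000×0.374 ≈ 5.612.
SE_diff = √2 × SEM ≈ 7.937
z = 35 / 7.937 ≈ 4.410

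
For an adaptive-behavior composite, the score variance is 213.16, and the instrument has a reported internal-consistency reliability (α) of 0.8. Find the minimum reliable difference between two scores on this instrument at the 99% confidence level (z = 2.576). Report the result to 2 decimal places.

σ = 213.16^(1/2) = 14.60000
SEM = 14.60000·√(1 − 0.80000) ≈ 6.52932
SE_diff = √2 · SEM ≈ 9.23385
Smallest detectable difference = 2.576·9.23385 ≈ 23.78640

23.79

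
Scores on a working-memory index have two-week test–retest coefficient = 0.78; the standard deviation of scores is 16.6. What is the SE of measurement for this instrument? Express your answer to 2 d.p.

7.79

SEM = 16.600×√(1 − 0.780) ≃ 7.786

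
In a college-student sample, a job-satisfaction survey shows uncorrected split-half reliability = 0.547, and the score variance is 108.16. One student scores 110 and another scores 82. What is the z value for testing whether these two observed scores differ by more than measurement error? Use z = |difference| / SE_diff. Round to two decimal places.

σ = 108.16^(1/2) = 10.400
r_full = 2·0.547 / (1 + 0.547) ≃ 0.707
The standard error of measurement is 10.400·√(1 − 0.707) ≃ 10.400·0.541 ≃ 5.628.
Standard error of the difference = 5.628·√2 ≃ 7.959
z = 28 / 7.959 ≃ 3.518

3.52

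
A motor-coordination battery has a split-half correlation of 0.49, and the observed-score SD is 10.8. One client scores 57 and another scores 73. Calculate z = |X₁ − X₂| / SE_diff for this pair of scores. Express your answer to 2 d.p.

1.79

r_full = 2·0.49 / (1 + 0.49) ≃ 0.6577
SEM = 10.8000×√(1 − 0.6577) ≃ 6.3185
SE_diff = √2 × SEM ≃ 8.9357
z = |57 − 73| / 8.9357 = 16 / 8.9357 ≃ 1.7906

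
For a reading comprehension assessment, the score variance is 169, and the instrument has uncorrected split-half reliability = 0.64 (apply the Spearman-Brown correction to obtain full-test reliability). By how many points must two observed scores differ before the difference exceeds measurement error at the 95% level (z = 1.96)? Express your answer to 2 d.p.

16.88

SD = √169 = 13.000
Full-length reliability (Spearman-Brown) = 2(0.64)/(1+0.64) ≈ 0.780
SEM = 13.000 · √(1 − 0.780) = 13.000 · √0.220 ≈ 13.000 · 0.469 ≈ 6.091
SE_diff = √2 · SEM ≈ 8.614
Smallest detectable difference = 1.96·8.614 ≈ 16.883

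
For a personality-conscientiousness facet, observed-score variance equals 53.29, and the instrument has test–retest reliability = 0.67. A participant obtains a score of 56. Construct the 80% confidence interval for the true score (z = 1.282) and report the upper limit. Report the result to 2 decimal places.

σ = 53.29^(1/2) = 7.3000
SEM = 7.3000 × √(1 − 0.6700) = 7.3000 × √0.3300 ≃ 7.3000 × 0.5745 ≃ 4.1935
Margin = 1.282 × 4.1935 ≃ 5.3761
Upper bound: 56 + 5.3761 = 61.3761

61.38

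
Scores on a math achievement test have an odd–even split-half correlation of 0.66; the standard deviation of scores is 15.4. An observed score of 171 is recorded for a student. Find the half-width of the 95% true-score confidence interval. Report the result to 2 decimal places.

r_full = 2·0.66 / (1 + 0.66) ≈ 0.795
SEM = 15.400 * √(1 − 0.795) = 15.400 * √0.205 ≈ 15.400 * 0.453 ≈ 6.970
Half-width = 1.96*6.970 ≈ 13.660

13.66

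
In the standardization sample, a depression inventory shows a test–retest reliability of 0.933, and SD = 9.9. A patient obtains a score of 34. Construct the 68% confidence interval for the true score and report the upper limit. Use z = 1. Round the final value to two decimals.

SEM = 9.9000·√(1 − 0.9330) ≃ 2.5626
Half-width = 1·2.5626 ≃ 2.5626
Upper bound: 34 + 2.5626 = 36.5626

36.56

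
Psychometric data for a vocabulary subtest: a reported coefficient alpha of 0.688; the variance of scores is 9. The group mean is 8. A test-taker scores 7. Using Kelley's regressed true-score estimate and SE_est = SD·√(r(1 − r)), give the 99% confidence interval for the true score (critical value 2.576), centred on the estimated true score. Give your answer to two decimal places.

SD = √9 ≃ 3.0000
Estimated true score = 0.6880×7 + (1 − 0.6880)×8 ≃ 7.3120
SE_est = SD × √(r(1 − r)) = 3.0000 × √0.2147 ≃ 3.0000 × 0.4633 ≃ 1.3899
CI = 7.3120 ± 2.576 × 1.3899 → [3.7315, 10.8925]

[3.73, 10.89]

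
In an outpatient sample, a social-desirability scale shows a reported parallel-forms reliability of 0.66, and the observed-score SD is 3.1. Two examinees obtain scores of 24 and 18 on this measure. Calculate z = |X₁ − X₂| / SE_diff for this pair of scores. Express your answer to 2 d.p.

2.35

The standard error of measurement is 3.10000·√(1 − 0.66000) ≃ 3.10000·0.58310 ≃ 1.80760.
SE_diff = √2 · SEM ≃ 2.55633
z = |24 − 18| / 2.55633 = 6 / 2.55633 ≃ 2.34712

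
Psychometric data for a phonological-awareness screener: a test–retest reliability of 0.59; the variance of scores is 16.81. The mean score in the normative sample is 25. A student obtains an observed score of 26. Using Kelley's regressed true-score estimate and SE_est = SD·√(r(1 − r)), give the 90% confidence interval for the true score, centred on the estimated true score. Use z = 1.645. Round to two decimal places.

[22.27, 28.91]

σ = 16.81^(1/2) = 4.1000
Estimated true score = 0.5900×26 + (1 − 0.5900)×25 ≈ 25.5900
SE_est = 4.1000·√[r(1 − r)] ≈ 2.0165
CI = 25.5900 ± 1.645 × 2.0165 → [22.2728, 28.9072]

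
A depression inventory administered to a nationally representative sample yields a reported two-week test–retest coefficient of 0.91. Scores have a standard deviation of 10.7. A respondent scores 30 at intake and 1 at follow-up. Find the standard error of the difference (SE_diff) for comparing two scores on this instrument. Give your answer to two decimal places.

4.54

The standard error of measurement is 10.700·√(1 − 0.910) ≈ 10.700·0.300 ≈ 3.210.
SE_diff = SEM · √2 ≈ 3.210 · 1.414 ≈ 4.540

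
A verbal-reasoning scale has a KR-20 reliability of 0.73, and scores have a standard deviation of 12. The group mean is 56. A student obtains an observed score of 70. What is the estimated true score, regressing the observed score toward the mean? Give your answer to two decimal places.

66.22

T̂ = r·X + (1 − r)·M = 0.730·70 + 0.270·56 = 51.100 + 15.120 ≈ 66.220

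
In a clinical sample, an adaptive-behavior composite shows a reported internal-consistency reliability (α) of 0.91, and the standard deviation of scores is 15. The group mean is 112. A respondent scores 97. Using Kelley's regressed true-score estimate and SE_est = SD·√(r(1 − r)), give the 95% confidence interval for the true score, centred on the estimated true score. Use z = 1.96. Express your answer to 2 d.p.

T̂ = 0.910(97) + 0.090(112) ≈ 98.350
SE_est = SD · √(r(1 − r)) = 15.000 · √0.082 ≈ 15.000 · 0.286 ≈ 4.293
CI = 98.350 ± 1.96 · 4.293 → [89.936, 106.764]

[89.94, 106.76]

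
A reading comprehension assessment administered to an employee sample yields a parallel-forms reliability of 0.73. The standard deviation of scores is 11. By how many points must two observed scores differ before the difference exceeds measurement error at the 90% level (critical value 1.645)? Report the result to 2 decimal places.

13.30

SEM = 11.000*√(1 − 0.730) ≈ 5.716
SE_diff = √2 * SEM ≈ 8.083
Smallest detectable difference = 1.645*8.083 ≈ 13.297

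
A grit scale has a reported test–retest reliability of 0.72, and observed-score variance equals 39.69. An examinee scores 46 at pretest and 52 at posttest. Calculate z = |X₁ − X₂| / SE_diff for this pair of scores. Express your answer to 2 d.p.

1.27

σ = 39.69^(1/2) = 6.3000
SEM = 6.3000 × √(1 − 0.7200) = 6.3000 × √0.2800 ≈ 6.3000 × 0.5292 ≈ 3.3336
SE_diff = √2 × SEM ≈ 4.7145
z = |46 − 52| / 4.7145 = 6 / 4.7145 ≈ 1.2727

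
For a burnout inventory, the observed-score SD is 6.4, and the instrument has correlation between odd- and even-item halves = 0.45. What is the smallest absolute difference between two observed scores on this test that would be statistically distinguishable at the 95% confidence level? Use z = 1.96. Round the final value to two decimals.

10.93

r_full = 2·0.45 / (1 + 0.45) ≈ 0.6207
SEM = 6.4000 · √(1 − 0.6207) = 6.4000 · √0.3793 ≈ 6.4000 · 0.6159 ≈ 3.9416
SE_diff = √2 · SEM ≈ 5.5743
Minimum reliable difference = 1.96 · SE_diff ≈ 1.96 · 5.5743 ≈ 10.9257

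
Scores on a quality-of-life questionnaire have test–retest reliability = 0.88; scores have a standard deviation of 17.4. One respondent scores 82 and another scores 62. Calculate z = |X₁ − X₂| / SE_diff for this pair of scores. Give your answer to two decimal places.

2.35

SEM = 17.40000 × √(1 − 0.88000) = 17.40000 × √0.12000 ≈ 17.40000 × 0.34641 ≈ 6.02754
Standard error of the difference = 6.02754·√2 ≈ 8.52422
z = |82 − 62| / 8.52422 = 20 / 8.52422 ≈ 2.34625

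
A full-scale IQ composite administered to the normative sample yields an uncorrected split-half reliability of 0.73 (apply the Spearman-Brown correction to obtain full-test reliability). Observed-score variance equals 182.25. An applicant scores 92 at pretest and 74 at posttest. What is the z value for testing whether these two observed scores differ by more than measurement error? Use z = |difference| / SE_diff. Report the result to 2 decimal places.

SD = √182.25 = 13.5000
r_full = 2·0.73 / (1 + 0.73) ≈ 0.8439
SEM = 13.5000·√(1 − 0.8439) ≈ 5.3333
Standard error of the difference = 5.3333·√2 ≈ 7.5424
z = 18 / 7.5424 ≈ 2.3865

2.39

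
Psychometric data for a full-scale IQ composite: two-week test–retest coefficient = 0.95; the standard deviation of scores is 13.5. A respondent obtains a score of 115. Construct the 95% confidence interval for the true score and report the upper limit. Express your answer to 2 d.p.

SEM = 13.5000*√(1 − 0.9500) ≈ 3.0187
Half-width = 1.96*3.0187 ≈ 5.9166
Upper limit = 115 + 5.9166 ≈ 120.9166

120.92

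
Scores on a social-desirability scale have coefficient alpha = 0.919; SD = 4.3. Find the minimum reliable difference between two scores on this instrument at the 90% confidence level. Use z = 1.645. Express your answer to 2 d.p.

2.85

SEM = 4.300·√(1 − 0.919) ≈ 1.224
SE_diff = SEM · √2 ≈ 1.224 · 1.414 ≈ 1.731
Minimum reliable difference = 1.645 · SE_diff ≈ 1.645 · 1.731 ≈ 2.847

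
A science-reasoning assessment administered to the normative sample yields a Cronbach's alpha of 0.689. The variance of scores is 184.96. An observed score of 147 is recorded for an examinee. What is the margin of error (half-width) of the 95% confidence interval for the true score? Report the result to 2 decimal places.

14.87

SD = √184.96 ≈ 13.600
The standard error of measurement is 13.600*√(1 − 0.689) ≈ 13.600*0.558 ≈ 7.584.
Margin = 1.96 * 7.584 ≈ 14.865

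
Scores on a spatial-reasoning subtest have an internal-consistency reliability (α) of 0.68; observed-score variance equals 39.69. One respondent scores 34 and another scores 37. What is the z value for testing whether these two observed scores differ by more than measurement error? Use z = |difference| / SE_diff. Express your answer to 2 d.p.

0.60

SD = √39.69 ≈ 6.300
SEM = 6.300·√(1 − 0.680) ≈ 3.564
Standard error of the difference = 3.564·√2 ≈ 5.040
z = |34 − 37| / 5.040 = 3 / 5.040 ≈ 0.595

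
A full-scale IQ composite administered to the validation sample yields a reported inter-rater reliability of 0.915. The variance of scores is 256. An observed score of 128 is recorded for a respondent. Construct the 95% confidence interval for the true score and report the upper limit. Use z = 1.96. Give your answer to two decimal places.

137.14

SD = √256 ≃ 16.0000
SEM = 16.0000 × √(1 − 0.9150) = 16.0000 × √0.0850 ≃ 16.0000 × 0.2915 ≃ 4.6648
1.96 × SEM ≃ 9.1429
Upper limit = 128 + 9.1429 ≃ 137.1429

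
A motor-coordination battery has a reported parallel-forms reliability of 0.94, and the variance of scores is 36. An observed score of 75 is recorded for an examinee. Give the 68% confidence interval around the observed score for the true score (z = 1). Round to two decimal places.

[73.53, 76.47]

σ = 36^(1/2) = 6.000
SEM = 6.000 · √(1 − 0.940) = 6.000 · √0.060 ≈ 6.000 · 0.245 ≈ 1.470
1 · SEM ≈ 1.470
68% CI: 75 ± 1.470 = [73.530, 76.470]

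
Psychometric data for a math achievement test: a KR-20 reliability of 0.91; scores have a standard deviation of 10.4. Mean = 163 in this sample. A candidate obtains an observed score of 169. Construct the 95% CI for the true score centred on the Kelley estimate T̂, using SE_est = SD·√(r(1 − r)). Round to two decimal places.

[162.63, 174.29]

Estimated true score = 0.9100·169 + (1 − 0.9100)·163 ≈ 168.4600
SE_est = SD · √(r(1 − r)) = 10.4000 · √0.0819 ≈ 10.4000 · 0.2862 ≈ 2.9763
95% CI: 168.4600 ± 5.8335 ≈ (162.6265, 174.2935)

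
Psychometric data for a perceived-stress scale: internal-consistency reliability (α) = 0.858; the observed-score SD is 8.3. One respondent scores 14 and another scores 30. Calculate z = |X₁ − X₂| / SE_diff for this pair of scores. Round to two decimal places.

SEM = 8.300 × √(1 − 0.858) = 8.300 × √0.142 ≈ 8.300 × 0.377 ≈ 3.128
SE_diff = √2 × SEM ≈ 4.423
z = |14 − 30| / 4.423 = 16 / 4.423 ≈ 3.617

3.62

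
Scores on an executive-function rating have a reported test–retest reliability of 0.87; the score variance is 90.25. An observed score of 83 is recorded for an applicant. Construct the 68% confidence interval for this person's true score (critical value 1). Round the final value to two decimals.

[79.57, 86.43]

SD = √90.25 ≈ 9.5000
SEM = 9.5000 × √(1 − 0.8700) = 9.5000 × √0.1300 ≈ 9.5000 × 0.3606 ≈ 3.4253
Half-width = 1×3.4253 ≈ 3.4253
CI = 83 ± 3.4253 → [79.5747, 86.4253]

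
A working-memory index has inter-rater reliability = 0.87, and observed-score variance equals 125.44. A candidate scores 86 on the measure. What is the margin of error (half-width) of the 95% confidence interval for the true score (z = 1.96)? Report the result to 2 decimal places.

7.91

σ = 125.44^(1/2) = 11.20000
SEM = 11.20000 * √(1 − 0.87000) = 11.20000 * √0.13000 ≈ 11.20000 * 0.36056 ≈ 4.03822
Half-width = 1.96*4.03822 ≈ 7.91491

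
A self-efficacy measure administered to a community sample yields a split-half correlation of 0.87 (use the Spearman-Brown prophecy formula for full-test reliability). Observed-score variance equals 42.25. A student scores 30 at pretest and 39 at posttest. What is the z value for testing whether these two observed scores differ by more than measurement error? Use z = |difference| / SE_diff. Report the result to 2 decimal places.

3.71

σ = 42.25^(1/2) = 6.500
r_full = 2·0.87 / (1 + 0.87) ≈ 0.930
SEM = 6.500×√(1 − 0.930) ≈ 1.714
Standard error of the difference = 1.714·√2 ≈ 2.424
z = |30 − 39| / 2.424 = 9 / 2.424 ≈ 3.713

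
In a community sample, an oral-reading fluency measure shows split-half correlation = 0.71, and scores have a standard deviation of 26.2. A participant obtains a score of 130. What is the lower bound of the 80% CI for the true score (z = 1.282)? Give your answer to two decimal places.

Spearman-Brown: r = 2(0.71) / (1 + 0.71) = 1.420 / 1.710 ≈ 0.830
The standard error of measurement is 26.200×√(1 − 0.830) ≈ 26.200×0.412 ≈ 10.790.
1.282 × SEM ≈ 13.832
Lower bound: 130 − 13.832 = 116.168

116.17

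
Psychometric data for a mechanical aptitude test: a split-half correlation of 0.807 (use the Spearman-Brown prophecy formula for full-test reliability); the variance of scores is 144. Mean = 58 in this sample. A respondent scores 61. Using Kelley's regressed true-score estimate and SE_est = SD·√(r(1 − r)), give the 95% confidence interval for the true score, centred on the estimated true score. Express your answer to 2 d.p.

[53.42, 67.94]

SD = √144 ≈ 12.0000
Spearman-Brown: r = 2(0.807) / (1 + 0.807) = 1.6140 / 1.8070 ≈ 0.8932
Estimated true score = 0.8932·61 + (1 − 0.8932)·58 ≈ 60.6796
SE_est = SD · √(r(1 − r)) = 12.0000 · √0.0954 ≈ 12.0000 · 0.3089 ≈ 3.7064
95% CI: 60.6796 ± 7.2646 ≈ (53.4150, 67.9441)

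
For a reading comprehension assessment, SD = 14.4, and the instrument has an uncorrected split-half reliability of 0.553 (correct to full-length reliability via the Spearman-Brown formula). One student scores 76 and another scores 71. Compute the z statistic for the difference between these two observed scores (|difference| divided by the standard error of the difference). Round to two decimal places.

0.46

Spearman-Brown: r = 2(0.553) / (1 + 0.553) = 1.1060 / 1.5530 ≈ 0.7122
SEM = 14.4000*√(1 − 0.7122) ≈ 7.7256
Standard error of the difference = 7.7256·√2 ≈ 10.9256
z = |76 − 71| / 10.9256 = 5 / 10.9256 ≈ 0.4576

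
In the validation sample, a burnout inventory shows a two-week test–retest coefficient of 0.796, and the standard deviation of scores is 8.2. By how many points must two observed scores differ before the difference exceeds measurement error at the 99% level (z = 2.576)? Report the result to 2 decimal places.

SEM = 8.2000 · √(1 − 0.7960) = 8.2000 · √0.2040 ≈ 8.2000 · 0.4517 ≈ 3.7036
SE_diff = √2 · SEM ≈ 5.2377
Smallest detectable difference = 2.576·5.2377 ≈ 13.4924

13.49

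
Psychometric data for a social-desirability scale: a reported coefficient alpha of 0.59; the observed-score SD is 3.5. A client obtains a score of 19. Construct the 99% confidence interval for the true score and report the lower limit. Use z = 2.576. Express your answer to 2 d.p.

The standard error of measurement is 3.500·√(1 − 0.590) ≈ 3.500·0.640 ≈ 2.241.
Half-width = 2.576·2.241 ≈ 5.773
Lower bound: 19 − 5.773 = 13.227

13.23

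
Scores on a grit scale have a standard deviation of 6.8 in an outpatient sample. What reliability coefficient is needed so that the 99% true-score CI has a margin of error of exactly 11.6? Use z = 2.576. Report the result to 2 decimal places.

SEM needed = half-width / z = 11.6/2.576 ≈ 4.503
r = 1 − (4.503/6.8)² ≈ 1 − 0.439 ≈ 0.561

0.56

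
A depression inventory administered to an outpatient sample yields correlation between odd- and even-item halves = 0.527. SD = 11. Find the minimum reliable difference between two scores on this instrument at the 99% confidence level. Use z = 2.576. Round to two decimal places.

Full-length reliability (Spearman-Brown) = 2(0.527)/(1+0.527) ≈ 0.69024
SEM = 11.00000*√(1 − 0.69024) ≈ 6.12215
SE_diff = SEM * √2 ≈ 6.12215 * 1.41421 ≈ 8.65802
Minimum reliable difference = 2.576 * SE_diff ≈ 2.576 * 8.65802 ≈ 22.30307

22.30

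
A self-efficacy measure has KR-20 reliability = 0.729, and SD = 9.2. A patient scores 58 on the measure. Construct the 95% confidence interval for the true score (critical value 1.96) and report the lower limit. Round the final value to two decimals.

48.61

The standard error of measurement is 9.200×√(1 − 0.729) ≈ 9.200×0.521 ≈ 4.789.
1.96 × SEM ≈ 9.387
Lower bound: 58 − 9.387 = 48.613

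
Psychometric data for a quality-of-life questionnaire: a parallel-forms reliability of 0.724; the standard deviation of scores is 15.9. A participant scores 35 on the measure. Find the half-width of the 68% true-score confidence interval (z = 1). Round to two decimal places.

8.35

SEM = 15.900 · √(1 − 0.724) = 15.900 · √0.276 ≈ 15.900 · 0.525 ≈ 8.353
Margin = 1 · 8.353 ≈ 8.353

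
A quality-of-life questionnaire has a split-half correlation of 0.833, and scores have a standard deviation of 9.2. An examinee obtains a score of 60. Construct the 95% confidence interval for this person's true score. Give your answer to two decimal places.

r_full = 2·0.833 / (1 + 0.833) ≃ 0.9089
SEM = 9.2000 * √(1 − 0.9089) = 9.2000 * √0.0911 ≃ 9.2000 * 0.3018 ≃ 2.7769
1.96 * SEM ≃ 5.4428
Interval: (54.5572, 65.4428)

[54.56, 65.44]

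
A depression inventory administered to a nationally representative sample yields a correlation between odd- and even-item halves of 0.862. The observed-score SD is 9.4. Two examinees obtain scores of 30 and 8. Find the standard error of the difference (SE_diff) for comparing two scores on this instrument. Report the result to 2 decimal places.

Spearman-Brown: r = 2(0.862) / (1 + 0.862) = 1.7240 / 1.8620 ≈ 0.9259
SEM = 9.4000×√(1 − 0.9259) ≈ 2.5590
Standard error of the difference = 2.5590·√2 ≈ 3.6190

3.62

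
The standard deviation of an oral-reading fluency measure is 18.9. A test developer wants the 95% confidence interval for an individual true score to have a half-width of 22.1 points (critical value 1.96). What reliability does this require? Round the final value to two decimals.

Required SEM = 22.1 / 1.96 ≈ 11.27551
r = 1 − (11.27551/18.9)² ≈ 1 − 0.35592 ≈ 0.64408

0.64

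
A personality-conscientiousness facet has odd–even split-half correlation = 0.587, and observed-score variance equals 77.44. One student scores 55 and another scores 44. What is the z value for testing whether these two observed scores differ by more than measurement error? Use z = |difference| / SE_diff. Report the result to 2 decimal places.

1.73

σ = 77.44^(1/2) = 8.8000
r_full = 2·0.587 / (1 + 0.587) ≃ 0.7398
SEM = 8.8000×√(1 − 0.7398) ≃ 4.4892
SE_diff = SEM × √2 ≃ 4.4892 × 1.4142 ≃ 6.3487
z = 11 / 6.3487 ≃ 1.7326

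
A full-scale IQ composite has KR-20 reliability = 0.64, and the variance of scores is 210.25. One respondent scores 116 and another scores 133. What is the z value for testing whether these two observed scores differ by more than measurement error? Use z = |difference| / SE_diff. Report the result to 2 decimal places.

1.38

σ = 210.25^(1/2) = 14.50000
SEM = 14.50000 · √(1 − 0.64000) = 14.50000 · √0.36000 ≈ 14.50000 · 0.60000 ≈ 8.70000
Standard error of the difference = 8.70000·√2 ≈ 12.30366
z = 17 / 12.30366 ≈ 1.38170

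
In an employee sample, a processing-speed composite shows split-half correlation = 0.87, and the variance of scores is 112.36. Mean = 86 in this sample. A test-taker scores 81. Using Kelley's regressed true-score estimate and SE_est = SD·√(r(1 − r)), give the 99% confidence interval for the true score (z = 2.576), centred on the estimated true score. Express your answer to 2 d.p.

[74.40, 88.29]

σ = 112.36^(1/2) = 10.60000
Full-length reliability (Spearman-Brown) = 2(0.87)/(1+0.87) ≈ 0.93048
T̂ = 0.93048(81) + 0.06952(86) ≈ 81.34759
SE_est = 10.60000·√[r(1 − r)] ≈ 2.69594
99% CI: 81.34759 ± 6.94475 ≈ (74.40285, 88.29234)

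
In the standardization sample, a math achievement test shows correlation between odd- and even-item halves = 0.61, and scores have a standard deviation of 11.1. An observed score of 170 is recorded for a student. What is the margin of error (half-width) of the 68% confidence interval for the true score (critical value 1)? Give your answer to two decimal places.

5.46

Spearman-Brown: r = 2(0.61) / (1 + 0.61) = 1.2200 / 1.6100 ≈ 0.7578
SEM = 11.1000×√(1 − 0.7578) ≈ 5.4631
1 × SEM ≈ 5.4631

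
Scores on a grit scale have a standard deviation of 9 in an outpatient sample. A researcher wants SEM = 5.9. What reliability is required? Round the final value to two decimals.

0.57

r = 1 − (SEM / SD)² = 1 − (5.900 / 9)² ≈ 1 − 0.430 ≈ 0.570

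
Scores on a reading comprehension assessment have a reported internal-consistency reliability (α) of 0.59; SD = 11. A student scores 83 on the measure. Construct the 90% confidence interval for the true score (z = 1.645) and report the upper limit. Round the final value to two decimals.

The standard error of measurement is 11.0000*√(1 − 0.5900) ≈ 11.0000*0.6403 ≈ 7.0434.
Half-width = 1.645*7.0434 ≈ 11.5865
Upper limit = 83 + 11.5865 ≈ 94.5865

94.59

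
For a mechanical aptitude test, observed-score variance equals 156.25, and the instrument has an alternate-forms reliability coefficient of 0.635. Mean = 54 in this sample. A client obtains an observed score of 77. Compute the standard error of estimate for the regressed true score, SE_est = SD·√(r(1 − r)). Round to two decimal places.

SD = √156.25 = 12.5000
SE_est = SD · √(r(1 − r)) = 12.5000 · √0.2318 ≃ 12.5000 · 0.4814 ≃ 6.0179

6.02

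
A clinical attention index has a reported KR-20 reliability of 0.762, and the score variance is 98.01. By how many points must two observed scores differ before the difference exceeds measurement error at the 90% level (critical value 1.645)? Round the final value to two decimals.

11.24

SD = √98.01 = 9.9000
SEM = 9.9000×√(1 − 0.7620) ≃ 4.8297
SE_diff = √2 × SEM ≃ 6.8303
Smallest detectable difference = 1.645×6.8303 ≃ 11.2358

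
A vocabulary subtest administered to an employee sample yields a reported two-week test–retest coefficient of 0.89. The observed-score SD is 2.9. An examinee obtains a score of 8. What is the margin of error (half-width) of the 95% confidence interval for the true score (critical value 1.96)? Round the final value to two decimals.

SEM = 2.900*√(1 − 0.890) ≈ 0.962
Half-width = 1.96*0.962 ≈ 1.885

1.89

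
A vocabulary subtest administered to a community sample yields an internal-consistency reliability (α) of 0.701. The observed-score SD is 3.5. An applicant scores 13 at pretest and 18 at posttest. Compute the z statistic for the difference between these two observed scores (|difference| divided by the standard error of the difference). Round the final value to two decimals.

SEM = 3.500·√(1 − 0.701) ≈ 1.914
Standard error of the difference = 1.914·√2 ≈ 2.707
z = 5 / 2.707 ≈ 1.847

1.85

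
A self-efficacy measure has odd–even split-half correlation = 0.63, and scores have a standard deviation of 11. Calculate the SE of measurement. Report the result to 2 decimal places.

Spearman-Brown: r = 2(0.63) / (1 + 0.63) = 1.260 / 1.630 ≈ 0.773
SEM = 11.000·√(1 − 0.773) ≈ 5.241

5.24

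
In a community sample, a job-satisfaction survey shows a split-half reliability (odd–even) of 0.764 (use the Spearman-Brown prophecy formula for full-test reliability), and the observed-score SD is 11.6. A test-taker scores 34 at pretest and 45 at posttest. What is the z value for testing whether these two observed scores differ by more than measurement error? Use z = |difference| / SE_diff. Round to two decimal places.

1.83

Full-length reliability (Spearman-Brown) = 2(0.764)/(1+0.764) ≈ 0.8662
SEM = 11.6000 * √(1 − 0.8662) = 11.6000 * √0.1338 ≈ 11.6000 * 0.3658 ≈ 4.2429
Standard error of the difference = 4.2429·√2 ≈ 6.0004
z = 11 / 6.0004 ≈ 1.8332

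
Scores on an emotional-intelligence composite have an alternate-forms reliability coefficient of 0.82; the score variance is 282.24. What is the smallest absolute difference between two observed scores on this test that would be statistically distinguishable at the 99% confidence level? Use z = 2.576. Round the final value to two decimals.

25.97

σ = 282.24^(1/2) = 16.80000
The standard error of measurement is 16.80000×√(1 − 0.82000) ≃ 16.80000×0.42426 ≃ 7.12764.
SE_diff = √2 × SEM ≃ 10.08000
Minimum reliable difference = 2.576 × SE_diff ≃ 2.576 × 10.08000 ≃ 25.96608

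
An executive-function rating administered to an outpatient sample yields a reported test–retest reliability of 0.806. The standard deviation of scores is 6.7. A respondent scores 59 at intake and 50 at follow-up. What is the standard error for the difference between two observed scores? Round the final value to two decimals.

4.17

SEM = 6.70000 * √(1 − 0.80600) = 6.70000 * √0.19400 ≈ 6.70000 * 0.44045 ≈ 2.95104
Standard error of the difference = 2.95104·√2 ≈ 4.17341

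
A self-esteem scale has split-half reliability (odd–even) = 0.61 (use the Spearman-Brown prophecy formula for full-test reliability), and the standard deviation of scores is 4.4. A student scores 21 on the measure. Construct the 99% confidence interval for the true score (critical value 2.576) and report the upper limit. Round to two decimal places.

Spearman-Brown: r = 2(0.61) / (1 + 0.61) = 1.2200 / 1.6100 ≈ 0.7578
SEM = 4.4000 * √(1 − 0.7578) = 4.4000 * √0.2422 ≈ 4.4000 * 0.4922 ≈ 2.1656
2.576 * SEM ≈ 5.5785
Upper limit = 21 + 5.5785 ≈ 26.5785

26.58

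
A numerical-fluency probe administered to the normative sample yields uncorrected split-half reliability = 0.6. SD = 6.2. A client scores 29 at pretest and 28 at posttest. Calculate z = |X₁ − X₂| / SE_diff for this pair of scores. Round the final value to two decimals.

0.23

r_full = 2·0.6 / (1 + 0.6) ≈ 0.7500
SEM = 6.2000 · √(1 − 0.7500) = 6.2000 · √0.2500 ≈ 6.2000 · 0.5000 ≈ 3.1000
SE_diff = √2 · SEM ≈ 4.3841
z = 1 / 4.3841 ≈ 0.2281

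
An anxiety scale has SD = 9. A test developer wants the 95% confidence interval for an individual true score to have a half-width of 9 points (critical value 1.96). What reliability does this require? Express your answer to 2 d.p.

SEM needed = half-width / z = 9/1.96 ≈ 4.5918
Required reliability = 1 − (SEM/SD)² = 1 − 0.2603 ≈ 0.7397

0.74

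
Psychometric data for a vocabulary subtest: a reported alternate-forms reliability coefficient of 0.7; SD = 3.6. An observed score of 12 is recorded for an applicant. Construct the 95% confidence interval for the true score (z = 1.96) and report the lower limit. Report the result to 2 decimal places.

The standard error of measurement is 3.600*√(1 − 0.700) ≈ 3.600*0.548 ≈ 1.972.
Margin = 1.96 * 1.972 ≈ 3.865
Lower limit = 12 − 3.865 ≈ 8.135

8.14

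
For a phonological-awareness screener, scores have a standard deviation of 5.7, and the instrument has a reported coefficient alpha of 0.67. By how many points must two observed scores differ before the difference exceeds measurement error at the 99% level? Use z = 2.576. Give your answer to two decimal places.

11.93

The standard error of measurement is 5.700×√(1 − 0.670) ≈ 5.700×0.574 ≈ 3.274.
SE_diff = SEM × √2 ≈ 3.274 × 1.414 ≈ 4.631
Minimum reliable difference = 2.576 × SE_diff ≈ 2.576 × 4.631 ≈ 11.929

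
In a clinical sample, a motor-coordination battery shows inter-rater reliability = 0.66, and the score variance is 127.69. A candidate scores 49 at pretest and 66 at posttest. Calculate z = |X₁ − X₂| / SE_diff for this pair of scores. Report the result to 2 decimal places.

SD = √127.69 = 11.3000
The standard error of measurement is 11.3000*√(1 − 0.6600) ≈ 11.3000*0.5831 ≈ 6.5890.
SE_diff = √2 * SEM ≈ 9.3182
z = 17 / 9.3182 ≈ 1.8244

1.82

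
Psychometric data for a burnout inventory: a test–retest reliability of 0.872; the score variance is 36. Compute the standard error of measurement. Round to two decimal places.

SD = √36 = 6.000
SEM = 6.000*√(1 − 0.872) ≈ 2.147

2.15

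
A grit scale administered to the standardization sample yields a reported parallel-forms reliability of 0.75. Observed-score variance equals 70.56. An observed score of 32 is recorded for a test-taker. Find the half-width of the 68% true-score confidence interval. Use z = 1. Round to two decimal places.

4.20

SD = √70.56 = 8.40000
SEM = 8.40000 × √(1 − 0.75000) = 8.40000 × √0.25000 ≈ 8.40000 × 0.50000 ≈ 4.20000
1 × SEM ≈ 4.20000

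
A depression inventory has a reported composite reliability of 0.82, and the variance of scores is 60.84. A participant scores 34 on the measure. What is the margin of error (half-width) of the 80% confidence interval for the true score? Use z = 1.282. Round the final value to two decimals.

SD = √60.84 ≈ 7.8000
SEM = 7.8000*√(1 − 0.8200) ≈ 3.3093
Half-width = 1.282*3.3093 ≈ 4.2425

4.24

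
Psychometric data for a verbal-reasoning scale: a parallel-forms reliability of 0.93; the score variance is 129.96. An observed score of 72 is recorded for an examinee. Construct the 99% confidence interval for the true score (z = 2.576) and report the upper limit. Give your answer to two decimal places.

79.77

SD = √129.96 = 11.4000
The standard error of measurement is 11.4000·√(1 − 0.9300) ≃ 11.4000·0.2646 ≃ 3.0162.
Half-width = 2.576·3.0162 ≃ 7.7696
Upper bound: 72 + 7.7696 = 79.7696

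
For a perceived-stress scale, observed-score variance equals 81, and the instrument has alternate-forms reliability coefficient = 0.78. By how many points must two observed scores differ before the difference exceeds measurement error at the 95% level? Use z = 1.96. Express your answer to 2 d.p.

σ = 81^(1/2) = 9.00000
SEM = 9.00000 · √(1 − 0.78000) = 9.00000 · √0.22000 ≈ 9.00000 · 0.46904 ≈ 4.22137
SE_diff = √2 · SEM ≈ 5.96992
Minimum reliable difference = 1.96 · SE_diff ≈ 1.96 · 5.96992 ≈ 11.70105

11.70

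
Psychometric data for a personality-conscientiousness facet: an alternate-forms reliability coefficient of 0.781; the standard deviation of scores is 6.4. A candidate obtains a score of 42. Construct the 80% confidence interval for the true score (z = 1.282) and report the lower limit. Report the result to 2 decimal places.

38.16

SEM = 6.400 * √(1 − 0.781) = 6.400 * √0.219 ≈ 6.400 * 0.468 ≈ 2.995
Half-width = 1.282*2.995 ≈ 3.840
Lower bound: 42 − 3.840 = 38.160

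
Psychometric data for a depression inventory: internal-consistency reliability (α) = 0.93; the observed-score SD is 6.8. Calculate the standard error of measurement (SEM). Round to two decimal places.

The standard error of measurement is 6.8000·√(1 − 0.9300) ≈ 6.8000·0.2646 ≈ 1.7991.

1.80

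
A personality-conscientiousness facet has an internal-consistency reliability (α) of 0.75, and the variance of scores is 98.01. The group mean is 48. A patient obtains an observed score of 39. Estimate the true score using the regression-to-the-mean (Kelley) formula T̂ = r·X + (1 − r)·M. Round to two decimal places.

41.25

T̂ = r·X + (1 − r)·M = 0.7500*39 + 0.2500*48 = 29.2500 + 12.0000 ≃ 41.2500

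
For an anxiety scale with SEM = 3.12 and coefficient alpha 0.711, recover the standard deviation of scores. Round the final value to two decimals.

SD = 3.12 / √(1 − 0.711) ≈ 5.8037

5.80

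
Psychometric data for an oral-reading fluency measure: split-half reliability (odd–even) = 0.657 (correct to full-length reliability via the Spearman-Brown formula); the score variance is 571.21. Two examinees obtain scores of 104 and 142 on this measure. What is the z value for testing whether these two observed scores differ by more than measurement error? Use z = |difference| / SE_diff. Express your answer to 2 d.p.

SD = √571.21 = 23.900
Spearman-Brown: r = 2(0.657) / (1 + 0.657) = 1.314 / 1.657 ≈ 0.793
The standard error of measurement is 23.900×√(1 − 0.793) ≈ 23.900×0.455 ≈ 10.874.
SE_diff = SEM × √2 ≈ 10.874 × 1.414 ≈ 15.378
z = 38 / 15.378 ≈ 2.471

2.47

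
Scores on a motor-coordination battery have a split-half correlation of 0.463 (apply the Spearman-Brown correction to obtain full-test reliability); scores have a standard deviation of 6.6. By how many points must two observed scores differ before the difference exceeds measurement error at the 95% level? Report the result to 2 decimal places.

11.08

r_full = 2·0.463 / (1 + 0.463) ≈ 0.633
SEM = 6.600×√(1 − 0.633) ≈ 3.999
Standard error of the difference = 3.999·√2 ≈ 5.655
Minimum reliable difference = 1.96 × SE_diff ≈ 1.96 × 5.655 ≈ 11.084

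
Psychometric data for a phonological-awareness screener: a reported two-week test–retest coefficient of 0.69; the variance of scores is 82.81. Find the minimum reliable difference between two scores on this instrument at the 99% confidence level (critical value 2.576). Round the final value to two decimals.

SD = √82.81 = 9.100
SEM = 9.100 * √(1 − 0.690) = 9.100 * √0.310 ≈ 9.100 * 0.557 ≈ 5.067
Standard error of the difference = 5.067·√2 ≈ 7.165
Smallest detectable difference = 2.576*7.165 ≈ 18.458

18.46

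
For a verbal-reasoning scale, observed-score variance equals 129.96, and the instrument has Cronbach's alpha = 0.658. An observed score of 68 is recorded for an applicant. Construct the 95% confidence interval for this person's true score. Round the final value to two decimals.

σ = 129.96^(1/2) = 11.400
SEM = 11.400×√(1 − 0.658) ≃ 6.667
Half-width = 1.96×6.667 ≃ 13.067
CI = 68 ± 13.067 → [54.933, 81.067]

[54.93, 81.07]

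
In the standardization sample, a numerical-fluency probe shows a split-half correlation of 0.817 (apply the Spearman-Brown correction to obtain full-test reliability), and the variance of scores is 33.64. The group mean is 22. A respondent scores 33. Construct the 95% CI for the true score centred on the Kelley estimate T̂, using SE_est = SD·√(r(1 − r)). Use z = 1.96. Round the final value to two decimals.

[28.47, 35.31]

SD = √33.64 ≈ 5.800
r_full = 2·0.817 / (1 + 0.817) ≈ 0.899
T̂ = r·X + (1 − r)·M = 0.899×33 + 0.101×22 ≈ 29.676 + 2.216 ≈ 31.892
SE_est = SD × √(r(1 − r)) = 5.800 × √0.091 ≈ 5.800 × 0.301 ≈ 1.746
95% CI: 31.892 ± 3.421 ≈ (28.471, 35.313)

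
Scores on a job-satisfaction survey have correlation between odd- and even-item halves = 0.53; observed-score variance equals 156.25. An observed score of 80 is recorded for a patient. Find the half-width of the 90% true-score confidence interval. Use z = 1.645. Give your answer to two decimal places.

11.40

SD = √156.25 ≃ 12.5000
Spearman-Brown: r = 2(0.53) / (1 + 0.53) = 1.0600 / 1.5300 ≃ 0.6928
The standard error of measurement is 12.5000*√(1 − 0.6928) ≃ 12.5000*0.5542 ≃ 6.9281.
Margin = 1.645 * 6.9281 ≃ 11.3967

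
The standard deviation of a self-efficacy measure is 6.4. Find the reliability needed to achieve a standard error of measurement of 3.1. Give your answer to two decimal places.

r = 1 − (3.100/6.4)² ≃ 1 − 0.235 ≃ 0.765

0.77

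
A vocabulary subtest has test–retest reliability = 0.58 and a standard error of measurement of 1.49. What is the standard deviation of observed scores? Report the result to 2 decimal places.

SD = SEM / √(1 − r) = 1.49 / √0.4200 ≈ 1.49 / 0.6481 ≈ 2.2991

2.30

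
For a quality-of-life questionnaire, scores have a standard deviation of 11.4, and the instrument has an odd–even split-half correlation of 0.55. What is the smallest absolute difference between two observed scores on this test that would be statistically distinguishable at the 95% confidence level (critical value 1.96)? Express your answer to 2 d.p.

Spearman-Brown: r = 2(0.55) / (1 + 0.55) = 1.1000 / 1.5500 ≈ 0.7097
SEM = 11.4000*√(1 − 0.7097) ≈ 6.1425
SE_diff = √2 * SEM ≈ 8.6868
Minimum reliable difference = 1.96 * SE_diff ≈ 1.96 * 8.6868 ≈ 17.0261

17.03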